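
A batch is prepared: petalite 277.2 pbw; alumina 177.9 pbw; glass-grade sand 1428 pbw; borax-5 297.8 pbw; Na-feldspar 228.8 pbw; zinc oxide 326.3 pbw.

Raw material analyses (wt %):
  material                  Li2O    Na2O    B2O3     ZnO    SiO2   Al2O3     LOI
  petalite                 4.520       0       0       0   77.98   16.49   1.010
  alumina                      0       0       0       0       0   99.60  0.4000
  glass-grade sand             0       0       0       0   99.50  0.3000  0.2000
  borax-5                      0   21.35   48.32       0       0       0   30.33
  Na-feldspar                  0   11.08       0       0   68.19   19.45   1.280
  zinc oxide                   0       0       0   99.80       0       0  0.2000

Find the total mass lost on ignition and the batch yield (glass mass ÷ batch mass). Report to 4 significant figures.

Each numeric step carries full float precision in every operation; in-progress results are printed with 4-significant-digit rounding on the page — a single rounding completes every reported number — all derived quantities are computed at full precision (the yield, glass mass, the totals, the six compositions, ignition loss) starting from the weights per 2636 pbw of glass, as set out in the question or the answer.
Ignition loss by material:
  petalite: 277.2 × 0.01010 = 2.800 pbw
  alumina: 177.9 × 0.004000 = 0.7116 pbw
  glass-grade sand: 1428 × 0.002000 = 2.856 pbw
  borax-5: 297.8 × 0.3033 = 90.32 pbw
  Na-feldspar: 228.8 × 0.01280 = 2.929 pbw
  zinc oxide: 326.3 × 0.002000 = 0.6526 pbw
Total LOI = 100.3 pbw
Glass = batch − LOI = 2736 − 100.3 = 2636 pbw

LOI loss = 100.3 pbw; glass = 2636 pbw; yield = 96.34%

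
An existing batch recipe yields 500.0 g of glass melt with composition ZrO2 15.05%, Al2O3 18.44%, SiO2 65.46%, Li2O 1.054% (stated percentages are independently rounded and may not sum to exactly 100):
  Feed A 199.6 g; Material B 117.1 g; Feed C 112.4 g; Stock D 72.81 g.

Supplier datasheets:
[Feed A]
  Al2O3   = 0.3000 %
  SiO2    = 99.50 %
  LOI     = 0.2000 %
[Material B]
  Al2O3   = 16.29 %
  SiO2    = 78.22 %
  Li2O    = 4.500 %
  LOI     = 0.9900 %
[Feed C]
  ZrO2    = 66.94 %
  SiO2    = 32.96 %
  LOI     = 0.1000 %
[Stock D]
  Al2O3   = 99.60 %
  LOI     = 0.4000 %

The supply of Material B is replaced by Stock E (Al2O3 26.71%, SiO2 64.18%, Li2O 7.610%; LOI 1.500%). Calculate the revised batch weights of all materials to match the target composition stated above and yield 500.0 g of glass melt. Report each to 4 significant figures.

The whole derivation carries full float precision from start to finish. Mid-chain values appear, rounded to four significant digits, in the working. Every reported value receives exactly one rounding — all derived quantities (the yield, net glass mass, LOI, the totals, four oxide percentages) are re-derived from the batch weights per 500.0 g of glass at full float precision, as set out in problem or answer.
Oxide mass targets, per 500.0 g glass melt:
  ZrO2: 15.05% × 500.0 = 75.25 g
  Al2O3: 18.44% × 500.0 = 92.20 g
  SiO2: 65.46% × 500.0 = 327.3 g
  Li2O: 1.054% × 500.0 = 5.270 g
Oxide-by-oxide audit working from each reported weight, relative to the basis at hand (each sum matches its target mass within answer rounding):
  ZrO2: 112.4·0.6694 = 75.24 g (target 75.25 g)
  Al2O3: 247.0·0.003000 + 69.25·0.2671 + 73.25·0.9960 = 92.19 g (target 92.20 g)
  SiO2: 247.0·0.9950 + 69.25·0.6418 + 112.4·0.3296 = 327.3 g (target 327.3 g)
  Li2O: 69.25·0.07610 = 5.270 g (target 5.270 g)
Glass-mass sanity pass: net batch after ignition = 500.0 g (oxide target masses add up to 500.0 g; stated basis 500.0 g — differing by rounding only).
Adding the batch up: Σ batch = 501.9 g; loss to ignition Σ batch·LOI = 1.938 g; yield: glass divided by total = 99.61%.

Revised batch per 500.0 g glass melt:
  Feed A: 247.0 g
  Stock E: 69.25 g
  Feed C: 112.4 g
  Stock D: 73.25 g
Total batch = 501.9 g; LOI loss = 1.938 g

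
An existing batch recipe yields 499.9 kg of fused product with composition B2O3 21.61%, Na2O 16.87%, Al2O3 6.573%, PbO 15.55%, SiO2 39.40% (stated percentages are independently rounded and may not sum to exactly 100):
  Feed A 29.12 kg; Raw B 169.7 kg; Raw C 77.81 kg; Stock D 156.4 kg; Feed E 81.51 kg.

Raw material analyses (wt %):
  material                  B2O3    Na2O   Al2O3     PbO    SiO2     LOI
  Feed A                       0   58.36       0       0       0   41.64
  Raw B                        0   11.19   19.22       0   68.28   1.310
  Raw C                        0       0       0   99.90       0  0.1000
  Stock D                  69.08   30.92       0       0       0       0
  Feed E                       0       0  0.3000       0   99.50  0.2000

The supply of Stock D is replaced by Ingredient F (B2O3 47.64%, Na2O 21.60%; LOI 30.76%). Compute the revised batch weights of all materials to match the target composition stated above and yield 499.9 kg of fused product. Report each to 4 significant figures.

Revised batch per 499.9 kg fused product:
  Feed A: 28.04 kg
  Raw B: 169.7 kg
  Raw C: 77.81 kg
  Ingredient F: 226.8 kg
  Feed E: 81.51 kg
Total batch = 583.9 kg; LOI loss = 83.90 kg

The whole derivation keeps full precision in every operation — the intermediate values are displayed with 4-significant-digit rounding within the worked lines; every reported value is rounded once only. Derived quantities (LOI, the five compositions, net glass mass, yield, the totals) are carried in exact precision from the batch weights per 499.9 kg of glass, exactly as shown in question or answer.
Target masses of each oxide per 499.9 kg fused product:
  B2O3: 21.61% × 499.9 = 108.0 kg
  Na2O: 16.87% × 499.9 = 84.33 kg
  Al2O3: 6.573% × 499.9 = 32.86 kg
  PbO: 15.55% × 499.9 = 77.73 kg
  SiO2: 39.40% × 499.9 = 197.0 kg
Oxide-by-oxide audit working from each reported weight, per the basis as stated (each sum matches its target mass within answer rounding):
  B2O3: 226.8·0.4764 = 108.0 kg (target 108.0 kg)
  Na2O: 28.04·0.5836 + 169.7·0.1119 + 226.8·0.2160 = 84.34 kg (target 84.33 kg)
  Al2O3: 169.7·0.1922 + 81.51·0.003000 = 32.86 kg (target 32.86 kg)
  PbO: 77.81·0.9990 = 77.73 kg (target 77.73 kg)
  SiO2: 169.7·0.6828 + 81.51·0.9950 = 197.0 kg (target 197.0 kg)
Mass balance on the glass: batch total minus LOI = 500.0 kg (the Σ of target masses is 499.9 kg; versus the stated basis of 499.9 kg — differing by rounding only).
Summing the batch: Σ batch = 583.9 kg; LOI removed, Σ of batch·LOI: 83.90 kg; yield, glass over the total, = 85.63%.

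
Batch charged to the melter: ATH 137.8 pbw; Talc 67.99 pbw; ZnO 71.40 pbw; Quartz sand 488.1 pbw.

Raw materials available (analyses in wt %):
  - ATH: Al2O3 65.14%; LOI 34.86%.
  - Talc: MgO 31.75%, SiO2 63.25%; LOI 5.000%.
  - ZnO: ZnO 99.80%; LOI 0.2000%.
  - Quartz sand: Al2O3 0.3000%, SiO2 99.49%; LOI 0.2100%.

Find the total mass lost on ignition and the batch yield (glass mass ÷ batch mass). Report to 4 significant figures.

LOI loss = 52.60 pbw; glass = 712.7 pbw; yield = 93.13%

The intermediate values are shown with 4-significant-digit rounding between the steps — the whole derivation holds exact precision in all steps. Every reported value is rounded once only. The derived quantities, which include ignition loss, the four compositions, net glass mass, totals, yield, are carried at full float precision, as set out in question or answer, from the batch weights on 712.7 pbw of glass.
Loss on ignition, line by line:
  ATH: 137.8 × 0.3486 = 48.04 pbw
  Talc: 67.99 × 0.05000 = 3.399 pbw
  ZnO: 71.40 × 0.002000 = 0.1428 pbw
  Quartz sand: 488.1 × 0.002100 = 1.025 pbw
Total LOI = 52.60 pbw
Glass = batch − LOI = 765.3 − 52.60 = 712.7 pbw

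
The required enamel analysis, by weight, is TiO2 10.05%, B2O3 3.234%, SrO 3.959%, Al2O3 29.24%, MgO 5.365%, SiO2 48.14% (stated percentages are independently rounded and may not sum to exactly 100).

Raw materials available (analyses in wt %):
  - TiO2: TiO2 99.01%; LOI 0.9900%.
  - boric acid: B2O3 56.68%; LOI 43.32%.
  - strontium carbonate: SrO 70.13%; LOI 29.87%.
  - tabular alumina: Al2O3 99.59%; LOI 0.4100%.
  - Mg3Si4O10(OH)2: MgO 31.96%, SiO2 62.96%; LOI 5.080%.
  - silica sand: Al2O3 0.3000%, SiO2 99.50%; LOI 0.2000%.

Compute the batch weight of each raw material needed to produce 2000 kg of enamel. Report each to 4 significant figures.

Batch per 2000 kg enamel:
  TiO2: 203.0 kg
  boric acid: 114.1 kg
  strontium carbonate: 112.9 kg
  tabular alumina: 584.9 kg
  Mg3Si4O10(OH)2: 335.7 kg
  silica sand: 755.2 kg
Total batch = 2106 kg; LOI loss = 106.1 kg; yield = 94.96%

The intermediate values are displayed, rounded to four significant digits, alongside each step; the whole derivation holds full float precision at all times. A single rounding yields every reported number. All derived quantities (yield, totals, glass mass, ignition loss, six oxide percentages) are rebuilt at exact precision from the weighed amounts at 2000 kg of glass, as quoted within the question or the answer.
Oxide mass targets, per 2000 kg enamel:
  TiO2: 10.05% × 2000 = 201.0 kg
  B2O3: 3.234% × 2000 = 64.68 kg
  SrO: 3.959% × 2000 = 79.18 kg
  Al2O3: 29.24% × 2000 = 584.8 kg
  MgO: 5.365% × 2000 = 107.3 kg
  SiO2: 48.14% × 2000 = 962.8 kg
Oxide-by-oxide audit from the weights as reported, per the basis as stated (delivered sums recover each target exact up to rounding of places):
  TiO2: 203.0·0.9901 = 201.0 kg (target 201.0 kg)
  B2O3: 114.1·0.5668 = 64.67 kg (target 64.68 kg)
  SrO: 112.9·0.7013 = 79.18 kg (target 79.18 kg)
  Al2O3: 584.9·0.9959 + 755.2·0.003000 = 584.8 kg (target 584.8 kg)
  MgO: 335.7·0.3196 = 107.3 kg (target 107.3 kg)
  SiO2: 335.7·0.6296 + 755.2·0.9950 = 962.8 kg (target 962.8 kg)
Glass-mass closure: total charge less LOI = 2000 kg (the Σ of target masses is 2000 kg; basis as stated: 2000 kg — any gap is answer rounding).
Summing the batch: Σ batch = 2106 kg; ignition loss, Σ(batch × LOI) = 106.1 kg; the yield ratio, glass ÷ batch: 94.96%.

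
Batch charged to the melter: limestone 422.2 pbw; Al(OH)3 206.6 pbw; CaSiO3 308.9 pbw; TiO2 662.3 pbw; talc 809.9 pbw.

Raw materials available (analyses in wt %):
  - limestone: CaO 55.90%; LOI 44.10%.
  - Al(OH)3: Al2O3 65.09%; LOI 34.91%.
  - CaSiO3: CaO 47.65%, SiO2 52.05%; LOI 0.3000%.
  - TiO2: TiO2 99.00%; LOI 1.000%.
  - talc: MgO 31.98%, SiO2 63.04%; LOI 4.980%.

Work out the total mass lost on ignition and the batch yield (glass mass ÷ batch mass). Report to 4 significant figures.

All arithmetic runs at full float precision from first step to last. Rounding to four significant figures governs each intermediate as printed; exactly one rounding is applied to each reported value; the derived quantities are rebuilt in exact precision (ignition loss, five oxide percentages, glass mass, yield, the totals) from the batch weights per 2104 pbw of glass precisely as stated by the problem or the answer.
Each material's LOI contribution:
  limestone: 422.2 × 0.4410 = 186.2 pbw
  Al(OH)3: 206.6 × 0.3491 = 72.12 pbw
  CaSiO3: 308.9 × 0.003000 = 0.9267 pbw
  TiO2: 662.3 × 0.01000 = 6.623 pbw
  talc: 809.9 × 0.04980 = 40.33 pbw
Total LOI = 306.2 pbw
Glass = batch − LOI = 2410 − 306.2 = 2104 pbw

LOI loss = 306.2 pbw; glass = 2104 pbw; yield = 87.29%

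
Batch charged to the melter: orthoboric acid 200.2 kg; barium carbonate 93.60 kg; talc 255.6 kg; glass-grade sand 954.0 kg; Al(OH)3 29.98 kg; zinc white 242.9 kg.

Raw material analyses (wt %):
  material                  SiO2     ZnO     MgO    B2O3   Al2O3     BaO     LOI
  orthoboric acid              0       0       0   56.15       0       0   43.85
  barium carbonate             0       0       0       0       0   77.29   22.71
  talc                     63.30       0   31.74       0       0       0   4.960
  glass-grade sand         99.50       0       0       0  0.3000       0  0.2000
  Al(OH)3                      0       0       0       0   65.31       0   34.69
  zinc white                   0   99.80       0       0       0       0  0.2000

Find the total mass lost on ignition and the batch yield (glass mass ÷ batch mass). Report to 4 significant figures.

In-progress results are displayed, with 4-significant-digit rounding, as written; the whole derivation carries exact precision in all steps; every reported result carries a single rounding; all derived quantities (glass mass, the totals, six oxide percentages, yield, LOI) are rebuilt using the weight values on 1642 kg of glass at exact precision as quoted within problem or answer.
LOI of each material in turn:
  orthoboric acid: 200.2 × 0.4385 = 87.79 kg
  barium carbonate: 93.60 × 0.2271 = 21.26 kg
  talc: 255.6 × 0.04960 = 12.68 kg
  glass-grade sand: 954.0 × 0.002000 = 1.908 kg
  Al(OH)3: 29.98 × 0.3469 = 10.40 kg
  zinc white: 242.9 × 0.002000 = 0.4858 kg
Total LOI = 134.5 kg
Glass = batch − LOI = 1776 − 134.5 = 1642 kg

LOI loss = 134.5 kg; glass = 1642 kg; yield = 92.43%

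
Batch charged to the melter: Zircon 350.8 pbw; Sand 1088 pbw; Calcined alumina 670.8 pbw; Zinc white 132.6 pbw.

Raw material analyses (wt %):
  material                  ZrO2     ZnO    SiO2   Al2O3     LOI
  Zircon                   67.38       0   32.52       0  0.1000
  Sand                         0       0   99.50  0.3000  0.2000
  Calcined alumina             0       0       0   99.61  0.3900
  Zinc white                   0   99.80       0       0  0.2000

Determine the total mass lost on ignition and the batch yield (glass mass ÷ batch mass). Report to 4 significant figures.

The intermediate values are displayed rounded to 4 significant digits within the worked lines. Exact precision is kept at each step. A single rounding produces each reported figure. Derived quantities (net glass mass, the four compositions, yield, LOI, totals) are re-derived using the weight values at 2237 pbw of glass at exact precision exactly as shown in the problem or answer text.
Each material's LOI contribution:
  Zircon: 350.8 × 0.001000 = 0.3508 pbw
  Sand: 1088 × 0.002000 = 2.176 pbw
  Calcined alumina: 670.8 × 0.003900 = 2.616 pbw
  Zinc white: 132.6 × 0.002000 = 0.2652 pbw
Total LOI = 5.408 pbw
Glass = batch − LOI = 2242 − 5.408 = 2237 pbw

LOI loss = 5.408 pbw; glass = 2237 pbw; yield = 99.76%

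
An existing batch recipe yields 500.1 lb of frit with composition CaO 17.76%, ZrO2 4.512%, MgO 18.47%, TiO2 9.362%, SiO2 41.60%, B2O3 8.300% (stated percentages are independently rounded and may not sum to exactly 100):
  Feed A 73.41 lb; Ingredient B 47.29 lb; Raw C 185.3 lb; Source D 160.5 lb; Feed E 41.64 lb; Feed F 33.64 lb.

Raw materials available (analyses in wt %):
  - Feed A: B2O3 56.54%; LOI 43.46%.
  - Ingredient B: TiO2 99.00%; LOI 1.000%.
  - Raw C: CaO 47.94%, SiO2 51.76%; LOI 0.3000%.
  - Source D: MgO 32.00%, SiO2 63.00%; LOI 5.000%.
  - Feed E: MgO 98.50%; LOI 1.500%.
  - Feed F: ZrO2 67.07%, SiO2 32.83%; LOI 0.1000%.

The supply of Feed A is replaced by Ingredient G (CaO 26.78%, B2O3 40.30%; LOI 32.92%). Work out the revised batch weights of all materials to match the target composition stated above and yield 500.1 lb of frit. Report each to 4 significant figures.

Revised batch per 500.1 lb frit:
  Ingredient G: 103.0 lb
  Ingredient B: 47.29 lb
  Raw C: 127.7 lb
  Source D: 207.7 lb
  Feed E: 26.28 lb
  Feed F: 33.64 lb
Total batch = 545.6 lb; LOI loss = 45.58 lb

In-progress results are displayed (rounded to 4 significant figures) within the worked lines. All internal work carries full precision throughout — a single rounding completes every reported number — all derived quantities are carried in full precision (the six compositions, LOI, glass mass, yield, totals) using the weight values per 500.1 lb of glass as written in problem or answer.
Target oxide masses per 500.1 lb frit:
  CaO: 17.76% × 500.1 = 88.82 lb
  ZrO2: 4.512% × 500.1 = 22.56 lb
  MgO: 18.47% × 500.1 = 92.37 lb
  TiO2: 9.362% × 500.1 = 46.82 lb
  SiO2: 41.60% × 500.1 = 208.0 lb
  B2O3: 8.300% × 500.1 = 41.51 lb
Sums-versus-targets review applying the batch weights above, relative to the basis at hand (summed amounts equal target values up to rounding of the answer):
  CaO: 103.0·0.2678 + 127.7·0.4794 = 88.80 lb (target 88.82 lb)
  ZrO2: 33.64·0.6707 = 22.56 lb (target 22.56 lb)
  MgO: 207.7·0.3200 + 26.28·0.9850 = 92.35 lb (target 92.37 lb)
  TiO2: 47.29·0.9900 = 46.82 lb (target 46.82 lb)
  SiO2: 127.7·0.5176 + 207.7·0.6300 + 33.64·0.3283 = 208.0 lb (target 208.0 lb)
  B2O3: 103.0·0.4030 = 41.51 lb (target 41.51 lb)
Glass-mass sanity pass: batch Σ − ignition loss = 500.0 lb (per-oxide target masses sum to 500.1 lb; stated basis 500.1 lb — any gap is answer rounding).
Batch grand total — Σ batch = 545.6 lb; LOI removed, Σ of batch·LOI: 45.58 lb; yield, glass over the total, = 91.65%.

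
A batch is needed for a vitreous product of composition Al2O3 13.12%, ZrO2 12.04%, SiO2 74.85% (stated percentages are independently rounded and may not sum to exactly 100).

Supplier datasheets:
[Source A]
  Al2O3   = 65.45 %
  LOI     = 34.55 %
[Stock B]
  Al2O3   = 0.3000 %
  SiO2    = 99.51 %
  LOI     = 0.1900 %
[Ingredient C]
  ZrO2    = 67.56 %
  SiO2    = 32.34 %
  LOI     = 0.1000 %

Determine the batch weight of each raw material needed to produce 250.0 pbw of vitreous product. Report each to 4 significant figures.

Intermediates are shown, rounded to 4 significant digits, across the worked steps — every computation carries full float precision at all times. Exactly one rounding goes into every reported figure — the derived quantities (ignition loss, the yield, net glass mass, the three compositions, totals) are carried from the weighed amounts on 250.0 pbw of glass in full float precision, as they appear in problem or answer.
Target masses of each oxide per 250.0 pbw vitreous product:
  Al2O3: 13.12% × 250.0 = 32.80 pbw
  ZrO2: 12.04% × 250.0 = 30.10 pbw
  SiO2: 74.85% × 250.0 = 187.1 pbw
Verifying the oxide balance with the batch weights as given, on the stated basis (summed amounts equal target values inside rounding margins):
  Al2O3: 49.32·0.6545 + 173.6·0.003000 = 32.80 pbw (target 32.80 pbw)
  ZrO2: 44.55·0.6756 = 30.10 pbw (target 30.10 pbw)
  SiO2: 173.6·0.9951 + 44.55·0.3234 = 187.2 pbw (target 187.1 pbw)
Glass-mass bookkeeping: whole batch net of LOI = 250.1 pbw (the targets, summed, come to 250.0 pbw; against the stated basis, 250.0 pbw — rounding explains the deltas).
Whole-batch sum: Σ batch = 267.5 pbw; loss to ignition Σ batch·LOI = 17.41 pbw; as yield: glass ÷ batch → 93.49%.

Batch per 250.0 pbw vitreous product:
  Source A: 49.32 pbw
  Stock B: 173.6 pbw
  Ingredient C: 44.55 pbw
Total batch = 267.5 pbw; LOI loss = 17.41 pbw; yield = 93.49%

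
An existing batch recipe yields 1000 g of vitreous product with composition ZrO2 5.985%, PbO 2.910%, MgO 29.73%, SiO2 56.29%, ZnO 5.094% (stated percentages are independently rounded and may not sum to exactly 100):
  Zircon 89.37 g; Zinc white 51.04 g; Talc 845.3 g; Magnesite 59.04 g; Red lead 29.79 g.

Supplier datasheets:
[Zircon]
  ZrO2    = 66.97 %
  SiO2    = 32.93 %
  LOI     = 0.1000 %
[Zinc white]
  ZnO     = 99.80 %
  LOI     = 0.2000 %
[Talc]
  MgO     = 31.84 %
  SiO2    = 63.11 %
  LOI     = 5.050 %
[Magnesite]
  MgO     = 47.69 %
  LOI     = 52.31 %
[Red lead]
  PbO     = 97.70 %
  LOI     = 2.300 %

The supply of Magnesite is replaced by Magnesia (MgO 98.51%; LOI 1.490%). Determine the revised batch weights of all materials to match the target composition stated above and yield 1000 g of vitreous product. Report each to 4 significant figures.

Revised batch per 1000 g vitreous product:
  Zircon: 89.37 g
  Zinc white: 51.04 g
  Talc: 845.3 g
  Magnesia: 28.58 g
  Red lead: 29.79 g
Total batch = 1044 g; LOI loss = 43.99 g

The working math holds full precision from start to finish. Mid-chain values appear with 4-significant-digit rounding at each printed step; every reported number takes just one rounding — derived quantities, which include five oxide percentages, LOI, the yield, glass mass, totals, are re-derived at full float precision, precisely as stated by the question or the answer, from the weighed amounts per 1000 g of glass.
The oxide mass targets at 1000 g vitreous product:
  ZrO2: 5.985% × 1000 = 59.85 g
  PbO: 2.910% × 1000 = 29.10 g
  MgO: 29.73% × 1000 = 297.3 g
  SiO2: 56.29% × 1000 = 562.9 g
  ZnO: 5.094% × 1000 = 50.94 g
Oxide-by-oxide audit using the reported weights, at the basis given (sums match the target masses once rounding is allowed for):
  ZrO2: 89.37·0.6697 = 59.85 g (target 59.85 g)
  PbO: 29.79·0.9770 = 29.10 g (target 29.10 g)
  MgO: 845.3·0.3184 + 28.58·0.9851 = 297.3 g (target 297.3 g)
  SiO2: 89.37·0.3293 + 845.3·0.6311 = 562.9 g (target 562.9 g)
  ZnO: 51.04·0.9980 = 50.94 g (target 50.94 g)
The glass-mass cross-check: batch Σ − ignition loss = 1000 g (summing oxide targets gives 1000 g; basis as stated: 1000 g — deltas are rounding alone).
Batch total: Σ batch = 1044 g; LOI loss = Σ batch·LOI = 43.99 g; yield, glass over the total, = 95.79%.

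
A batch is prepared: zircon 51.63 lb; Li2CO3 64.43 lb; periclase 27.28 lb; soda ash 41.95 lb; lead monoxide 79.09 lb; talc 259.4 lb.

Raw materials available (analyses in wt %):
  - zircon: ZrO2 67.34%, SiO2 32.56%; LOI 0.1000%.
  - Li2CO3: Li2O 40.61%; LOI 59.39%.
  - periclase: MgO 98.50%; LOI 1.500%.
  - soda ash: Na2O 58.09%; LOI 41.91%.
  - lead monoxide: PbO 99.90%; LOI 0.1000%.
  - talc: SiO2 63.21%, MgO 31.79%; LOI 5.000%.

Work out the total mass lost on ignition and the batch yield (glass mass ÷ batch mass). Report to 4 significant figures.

LOI loss = 69.36 lb; glass = 454.4 lb; yield = 86.76%

Full precision is held in every operation. Mid-chain values are rounded off to 4 significant digits as shown — every reported result carries a single rounding — all derived quantities, including net glass mass, six oxide percentages, totals, LOI, yield, are re-derived using the weight values at 454.4 lb of glass in full float precision as set out in the question or the answer.
LOI of each material in turn:
  zircon: 51.63 × 0.001000 = 0.05163 lb
  Li2CO3: 64.43 × 0.5939 = 38.26 lb
  periclase: 27.28 × 0.01500 = 0.4092 lb
  soda ash: 41.95 × 0.4191 = 17.58 lb
  lead monoxide: 79.09 × 0.001000 = 0.07909 lb
  talc: 259.4 × 0.05000 = 12.97 lb
Total LOI = 69.36 lb
Glass = batch − LOI = 523.8 − 69.36 = 454.4 lb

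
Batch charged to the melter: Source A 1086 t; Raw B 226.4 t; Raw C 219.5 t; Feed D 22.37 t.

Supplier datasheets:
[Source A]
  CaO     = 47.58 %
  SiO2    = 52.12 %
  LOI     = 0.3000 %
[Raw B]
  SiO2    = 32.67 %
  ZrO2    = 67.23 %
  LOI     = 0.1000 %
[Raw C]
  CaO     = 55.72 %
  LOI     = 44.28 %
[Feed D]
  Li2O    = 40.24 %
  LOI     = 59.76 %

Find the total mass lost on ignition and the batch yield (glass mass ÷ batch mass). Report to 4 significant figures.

LOI loss = 114.0 t; glass = 1440 t; yield = 92.66%

The intermediate values are rounded off to 4 significant digits wherever printed — each numeric step holds exact precision through every step; every reported result takes exactly one rounding — derived quantities are re-derived at full precision (four oxide percentages, LOI, net glass mass, the yield, the totals) from the weighed amounts on 1440 t of glass as given in problem or answer.
Ignition loss by material:
  Source A: 1086 × 0.003000 = 3.258 t
  Raw B: 226.4 × 0.001000 = 0.2264 t
  Raw C: 219.5 × 0.4428 = 97.19 t
  Feed D: 22.37 × 0.5976 = 13.37 t
Total LOI = 114.0 t
Glass = batch − LOI = 1554 − 114.0 = 1440 t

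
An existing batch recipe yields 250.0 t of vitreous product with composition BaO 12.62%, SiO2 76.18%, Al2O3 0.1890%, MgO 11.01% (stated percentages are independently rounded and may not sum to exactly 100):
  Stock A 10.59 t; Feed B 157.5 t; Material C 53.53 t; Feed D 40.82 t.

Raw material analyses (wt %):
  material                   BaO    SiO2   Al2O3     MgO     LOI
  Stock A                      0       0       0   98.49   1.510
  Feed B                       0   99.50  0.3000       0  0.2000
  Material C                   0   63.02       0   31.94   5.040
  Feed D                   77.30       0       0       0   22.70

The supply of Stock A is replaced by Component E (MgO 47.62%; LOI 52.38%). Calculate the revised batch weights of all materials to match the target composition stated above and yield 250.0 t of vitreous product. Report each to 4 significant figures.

Mid-chain values are shown, rounded to 4 significant figures, between the steps — the working math keeps exact precision at each step. Every reported value is rounded just once; all derived quantities (the yield, the totals, glass mass, the four compositions, ignition loss) are carried from the weighed amounts on 250.0 t of glass at full float precision as set out in the problem or the answer.
The oxide mass targets at 250.0 t vitreous product:
  BaO: 12.62% × 250.0 = 31.55 t
  SiO2: 76.18% × 250.0 = 190.4 t
  Al2O3: 0.1890% × 250.0 = 0.4725 t
  MgO: 11.01% × 250.0 = 27.52 t
Verifying the oxide balance on the weights just shown, on the stated basis (sum by sum, the targets are met net of answer rounding effects):
  BaO: 40.82·0.7730 = 31.55 t (target 31.55 t)
  SiO2: 157.5·0.9950 + 53.53·0.6302 = 190.4 t (target 190.4 t)
  Al2O3: 157.5·0.003000 = 0.4725 t (target 0.4725 t)
  MgO: 21.89·0.4762 + 53.53·0.3194 = 27.52 t (target 27.52 t)
Glass-mass bookkeeping: batch total minus LOI = 250.0 t (the targets, summed, come to 250.0 t; against the stated basis, 250.0 t — a pure rounding effect).
Whole-batch sum: Σ batch = 273.7 t; LOI loss = Σ batch·LOI = 23.75 t; glass ÷ batch gives a yield of 91.33%.

Revised batch per 250.0 t vitreous product:
  Component E: 21.89 t
  Feed B: 157.5 t
  Material C: 53.53 t
  Feed D: 40.82 t
Total batch = 273.7 t; LOI loss = 23.75 t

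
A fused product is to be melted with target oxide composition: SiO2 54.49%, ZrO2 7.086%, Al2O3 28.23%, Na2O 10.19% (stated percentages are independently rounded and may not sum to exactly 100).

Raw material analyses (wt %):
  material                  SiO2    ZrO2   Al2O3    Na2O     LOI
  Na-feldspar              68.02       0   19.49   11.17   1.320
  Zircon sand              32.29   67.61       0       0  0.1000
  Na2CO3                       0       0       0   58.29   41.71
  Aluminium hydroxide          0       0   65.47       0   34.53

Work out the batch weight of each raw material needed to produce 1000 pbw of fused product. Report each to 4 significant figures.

Batch per 1000 pbw fused product:
  Na-feldspar: 751.3 pbw
  Zircon sand: 104.8 pbw
  Na2CO3: 30.84 pbw
  Aluminium hydroxide: 207.5 pbw
Total batch = 1094 pbw; LOI loss = 94.54 pbw; yield = 91.36%

All internal work runs at exact precision from first step to last; values along the way appear, rounded to 4 significant digits, when written out. Every reported result takes exactly one rounding. All derived quantities, which include the four compositions, the totals, LOI, the yield, net glass mass, are rebuilt at full precision, precisely as stated by problem or answer, starting from the weights on 1000 pbw of glass.
Target masses of each oxide per 1000 pbw fused product:
  SiO2: 54.49% × 1000 = 544.9 pbw
  ZrO2: 7.086% × 1000 = 70.86 pbw
  Al2O3: 28.23% × 1000 = 282.3 pbw
  Na2O: 10.19% × 1000 = 101.9 pbw
Per-oxide balance check given the weights on record, on the stated basis (sum by sum, the targets are met net of answer rounding effects):
  SiO2: 751.3·0.6802 + 104.8·0.3229 = 544.9 pbw (target 544.9 pbw)
  ZrO2: 104.8·0.6761 = 70.86 pbw (target 70.86 pbw)
  Al2O3: 751.3·0.1949 + 207.5·0.6547 = 282.3 pbw (target 282.3 pbw)
  Na2O: 751.3·0.1117 + 30.84·0.5829 = 101.9 pbw (target 101.9 pbw)
Glass mass check: Σ batch − LOI loss = 999.9 pbw (targets for the oxides total 1000 pbw; basis as stated: 1000 pbw — any gap is answer rounding).
Adding the batch up: Σ batch = 1094 pbw; Σ batch·LOI gives LOI loss = 94.54 pbw; the yield ratio, glass ÷ batch: 91.36%.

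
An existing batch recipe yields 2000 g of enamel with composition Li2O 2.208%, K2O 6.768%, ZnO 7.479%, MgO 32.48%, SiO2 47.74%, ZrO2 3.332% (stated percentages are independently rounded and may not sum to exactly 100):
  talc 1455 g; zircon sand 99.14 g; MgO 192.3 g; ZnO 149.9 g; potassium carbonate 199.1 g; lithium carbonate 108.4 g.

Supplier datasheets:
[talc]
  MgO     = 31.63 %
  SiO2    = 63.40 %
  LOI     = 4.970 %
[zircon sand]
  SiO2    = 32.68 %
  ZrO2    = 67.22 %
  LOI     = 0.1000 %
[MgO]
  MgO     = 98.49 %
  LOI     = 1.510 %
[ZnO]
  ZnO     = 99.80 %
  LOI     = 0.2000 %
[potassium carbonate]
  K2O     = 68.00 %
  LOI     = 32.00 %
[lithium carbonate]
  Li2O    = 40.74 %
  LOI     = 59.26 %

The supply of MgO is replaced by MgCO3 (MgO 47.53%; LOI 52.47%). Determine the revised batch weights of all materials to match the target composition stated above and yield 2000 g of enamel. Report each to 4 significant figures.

In-progress results are printed (rounded to 4 significant figures) at each printed step; every computation runs at full float precision at every stage — a single rounding yields every reported figure — all derived quantities are rebuilt in full precision (the six compositions, ignition loss, yield, the totals, glass mass) from the batch weights per 2000 g of glass as set out in the problem or the answer.
Per-oxide target masses for 2000 g enamel:
  Li2O: 2.208% × 2000 = 44.16 g
  K2O: 6.768% × 2000 = 135.4 g
  ZnO: 7.479% × 2000 = 149.6 g
  MgO: 32.48% × 2000 = 649.6 g
  SiO2: 47.74% × 2000 = 954.8 g
  ZrO2: 3.332% × 2000 = 66.64 g
A balance pass over the oxides, per the reported batch figures, against the basis in use (sum by sum, the targets are met net of answer rounding effects):
  Li2O: 108.4·0.4074 = 44.16 g (target 44.16 g)
  K2O: 199.1·0.6800 = 135.4 g (target 135.4 g)
  ZnO: 149.9·0.9980 = 149.6 g (target 149.6 g)
  MgO: 1455·0.3163 + 398.5·0.4753 = 649.6 g (target 649.6 g)
  SiO2: 1455·0.6340 + 99.14·0.3268 = 954.9 g (target 954.8 g)
  ZrO2: 99.14·0.6722 = 66.64 g (target 66.64 g)
Mass balance on the glass: total batch − LOI = 2000 g (the targets, summed, come to 2000 g; stated basis 2000 g — any gap is answer rounding).
Adding the batch up: Σ batch = 2410 g; LOI loss = Σ batch·LOI = 409.8 g; yield = glass ÷ total batch = 83.00%.

Revised batch per 2000 g enamel:
  talc: 1455 g
  zircon sand: 99.14 g
  MgCO3: 398.5 g
  ZnO: 149.9 g
  potassium carbonate: 199.1 g
  lithium carbonate: 108.4 g
Total batch = 2410 g; LOI loss = 409.8 g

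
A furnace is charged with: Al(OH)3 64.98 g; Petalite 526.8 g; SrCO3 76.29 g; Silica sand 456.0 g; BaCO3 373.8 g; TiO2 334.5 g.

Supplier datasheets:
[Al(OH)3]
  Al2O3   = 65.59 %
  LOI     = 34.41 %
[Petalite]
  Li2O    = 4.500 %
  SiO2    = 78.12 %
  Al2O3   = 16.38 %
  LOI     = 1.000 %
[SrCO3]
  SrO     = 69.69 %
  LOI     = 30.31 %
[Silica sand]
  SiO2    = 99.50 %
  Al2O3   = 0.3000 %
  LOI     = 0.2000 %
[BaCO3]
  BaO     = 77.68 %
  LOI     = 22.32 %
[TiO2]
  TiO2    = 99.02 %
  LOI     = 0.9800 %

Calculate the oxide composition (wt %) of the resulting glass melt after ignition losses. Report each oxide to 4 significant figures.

Glass mass = 1694 g (batch 1832 − LOI 138.4).
Composition: Li2O 1.399%, SrO 3.139%, SiO2 51.08%, BaO 17.14%, TiO2 19.55%, Al2O3 7.691%

The whole derivation maintains full float precision in all steps — mid-chain values are displayed, with 4-significant-figure rounding, at each printed step. Every reported value is rounded exactly once — all derived quantities are rebuilt at full precision (glass mass, yield, six oxide percentages, the totals, ignition loss) starting from the weights for 1694 g of glass, as quoted within the problem or the answer.
Oxide masses out of the charge:
  Li2O: 526.8·0.04500 = 23.71 g
  SrO: 76.29·0.6969 = 53.17 g
  SiO2: 526.8·0.7812 + 456.0·0.9950 = 865.3 g
  BaO: 373.8·0.7768 = 290.4 g
  TiO2: 334.5·0.9902 = 331.2 g
  Al2O3: 64.98·0.6559 + 526.8·0.1638 + 456.0·0.003000 = 130.3 g
LOI: 64.98·0.3441 + 526.8·0.01000 + 76.29·0.3031 + 456.0·0.002000 + 373.8·0.2232 + 334.5·0.009800 = 138.4 g
The glass mass, total less LOI, = 1832 − 138.4 = 1694 g (the oxide masses sum to this)
wt % = oxide mass / glass mass × 100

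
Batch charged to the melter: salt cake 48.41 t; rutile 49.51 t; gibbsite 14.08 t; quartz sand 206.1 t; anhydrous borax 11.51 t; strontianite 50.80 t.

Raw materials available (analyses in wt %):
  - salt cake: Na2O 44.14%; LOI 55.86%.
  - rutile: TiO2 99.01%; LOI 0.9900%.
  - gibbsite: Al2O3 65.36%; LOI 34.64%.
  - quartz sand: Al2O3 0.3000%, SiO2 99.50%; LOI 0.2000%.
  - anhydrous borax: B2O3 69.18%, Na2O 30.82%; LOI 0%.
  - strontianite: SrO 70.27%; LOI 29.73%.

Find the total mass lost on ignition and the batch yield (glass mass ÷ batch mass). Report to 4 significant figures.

Mid-chain values are shown with 4-significant-digit rounding at each printed step — all arithmetic carries exact precision at every stage. Every reported number is rounded a single time — the derived quantities (the totals, six oxide percentages, LOI, glass mass, the yield) are computed at exact precision using the weight values on 332.5 t of glass, exactly as shown in the problem or answer text.
Material-by-material LOI:
  salt cake: 48.41 × 0.5586 = 27.04 t
  rutile: 49.51 × 0.009900 = 0.4901 t
  gibbsite: 14.08 × 0.3464 = 4.877 t
  quartz sand: 206.1 × 0.002000 = 0.4122 t
  anhydrous borax: 11.51 × 0 = 0 t
  strontianite: 50.80 × 0.2973 = 15.10 t
Total LOI = 47.92 t
Glass = batch − LOI = 380.4 − 47.92 = 332.5 t

LOI loss = 47.92 t; glass = 332.5 t; yield = 87.40%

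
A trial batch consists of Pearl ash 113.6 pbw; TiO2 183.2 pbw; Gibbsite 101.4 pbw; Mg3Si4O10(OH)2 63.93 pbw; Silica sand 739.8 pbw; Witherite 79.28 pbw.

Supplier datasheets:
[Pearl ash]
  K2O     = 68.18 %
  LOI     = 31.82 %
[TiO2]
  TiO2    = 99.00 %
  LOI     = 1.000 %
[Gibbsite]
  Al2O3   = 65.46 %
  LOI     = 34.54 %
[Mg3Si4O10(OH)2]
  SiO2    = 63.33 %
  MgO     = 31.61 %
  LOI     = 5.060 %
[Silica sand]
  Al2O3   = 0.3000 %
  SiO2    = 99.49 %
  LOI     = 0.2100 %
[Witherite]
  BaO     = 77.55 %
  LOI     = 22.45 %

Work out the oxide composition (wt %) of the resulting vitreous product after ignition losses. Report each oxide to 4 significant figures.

Glass mass = 1186 pbw (batch 1281 − LOI 95.59).
Composition: BaO 5.186%, Al2O3 5.786%, SiO2 65.49%, MgO 1.704%, K2O 6.533%, TiO2 15.30%

Each numeric step maintains exact precision in all steps; mid-chain values are printed rounded to four significant figures in the printout — every reported number receives exactly one rounding. Derived quantities, including totals, six oxide percentages, net glass mass, yield, ignition loss, are re-derived from the batch weights on 1186 pbw of glass at full float precision as given in the problem or answer text.
Oxide-by-oxide delivered mass:
  BaO: 79.28·0.7755 = 61.48 pbw
  Al2O3: 101.4·0.6546 + 739.8·0.003000 = 68.60 pbw
  SiO2: 63.93·0.6333 + 739.8·0.9949 = 776.5 pbw
  MgO: 63.93·0.3161 = 20.21 pbw
  K2O: 113.6·0.6818 = 77.45 pbw
  TiO2: 183.2·0.9900 = 181.4 pbw
LOI: 113.6·0.3182 + 183.2·0.01000 + 101.4·0.3454 + 63.93·0.05060 + 739.8·0.002100 + 79.28·0.2245 = 95.59 pbw
batch − LOI leaves glass = 1281 − 95.59 = 1186 pbw (= Σ oxide masses)
percent share: oxide ÷ glass, ×100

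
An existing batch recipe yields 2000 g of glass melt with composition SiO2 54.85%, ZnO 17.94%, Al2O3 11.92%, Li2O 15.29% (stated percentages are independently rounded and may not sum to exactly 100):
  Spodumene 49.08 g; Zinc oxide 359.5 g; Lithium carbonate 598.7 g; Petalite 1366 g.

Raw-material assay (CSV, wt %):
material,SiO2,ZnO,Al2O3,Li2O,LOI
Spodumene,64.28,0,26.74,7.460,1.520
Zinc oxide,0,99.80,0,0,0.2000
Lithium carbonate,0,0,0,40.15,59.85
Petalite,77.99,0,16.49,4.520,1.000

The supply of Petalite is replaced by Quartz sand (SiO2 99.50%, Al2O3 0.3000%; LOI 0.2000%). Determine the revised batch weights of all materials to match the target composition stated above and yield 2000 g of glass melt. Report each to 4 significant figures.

Revised batch per 2000 g glass melt:
  Spodumene: 885.6 g
  Zinc oxide: 359.5 g
  Lithium carbonate: 597.1 g
  Quartz sand: 530.4 g
Total batch = 2373 g; LOI loss = 372.6 g

The whole derivation holds full float precision through the solve — rounding to 4 significant figures governs every intermediate as displayed — every reported result is rounded once only; derived quantities are carried at full float precision (net glass mass, the four compositions, the totals, LOI, the yield) starting from the weights at 2000 g of glass, as they appear in the question or the answer.
Target masses of each oxide per 2000 g glass melt:
  SiO2: 54.85% × 2000 = 1097 g
  ZnO: 17.94% × 2000 = 358.8 g
  Al2O3: 11.92% × 2000 = 238.4 g
  Li2O: 15.29% × 2000 = 305.8 g
Balance tally, oxide-wise, per the reported batch figures, under the basis named above (delivered sums recover each target net of answer rounding effects):
  SiO2: 885.6·0.6428 + 530.4·0.9950 = 1097 g (target 1097 g)
  ZnO: 359.5·0.9980 = 358.8 g (target 358.8 g)
  Al2O3: 885.6·0.2674 + 530.4·0.003000 = 238.4 g (target 238.4 g)
  Li2O: 885.6·0.07460 + 597.1·0.4015 = 305.8 g (target 305.8 g)
Consistency of the glass mass: the batch minus its LOI: 2000 g (the Σ of target masses is 2000 g; with the basis standing at 2000 g — rounding explains the deltas).
Adding the batch up: Σ batch = 2373 g; ignition loss, Σ(batch × LOI) = 372.6 g; yield, glass over the total, = 84.30%.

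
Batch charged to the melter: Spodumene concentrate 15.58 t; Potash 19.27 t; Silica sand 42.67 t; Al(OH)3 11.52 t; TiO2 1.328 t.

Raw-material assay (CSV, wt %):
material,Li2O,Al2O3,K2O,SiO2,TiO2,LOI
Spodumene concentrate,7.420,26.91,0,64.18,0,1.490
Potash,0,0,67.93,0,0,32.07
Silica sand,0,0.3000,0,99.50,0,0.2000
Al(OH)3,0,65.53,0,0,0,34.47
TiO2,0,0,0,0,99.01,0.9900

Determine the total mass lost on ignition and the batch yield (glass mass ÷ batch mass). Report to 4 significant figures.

LOI loss = 10.48 t; glass = 79.89 t; yield = 88.40%

Working values are shown, rounded to four significant figures, as written. All arithmetic holds exact precision throughout. Exactly one rounding goes into every reported figure; all derived quantities are rebuilt from the batch weights per 79.89 t of glass in full float precision (the five compositions, the totals, yield, ignition loss, glass mass) exactly as printed in the problem or answer text.
Per-material ignition loss:
  Spodumene concentrate: 15.58 × 0.01490 = 0.2321 t
  Potash: 19.27 × 0.3207 = 6.180 t
  Silica sand: 42.67 × 0.002000 = 0.08534 t
  Al(OH)3: 11.52 × 0.3447 = 3.971 t
  TiO2: 1.328 × 0.009900 = 0.01315 t
Total LOI = 10.48 t
Glass = batch − LOI = 90.37 − 10.48 = 79.89 t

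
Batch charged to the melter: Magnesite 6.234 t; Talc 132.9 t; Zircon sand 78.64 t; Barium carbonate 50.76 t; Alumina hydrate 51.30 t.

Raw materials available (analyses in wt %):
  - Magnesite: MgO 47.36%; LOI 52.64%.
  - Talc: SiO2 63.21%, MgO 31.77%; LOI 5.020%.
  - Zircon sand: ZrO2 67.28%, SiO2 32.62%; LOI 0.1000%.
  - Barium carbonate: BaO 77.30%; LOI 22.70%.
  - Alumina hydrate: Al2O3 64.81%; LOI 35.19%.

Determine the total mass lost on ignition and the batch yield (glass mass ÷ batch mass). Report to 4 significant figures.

LOI loss = 39.61 t; glass = 280.2 t; yield = 87.62%

All internal work maintains full precision in every operation; values along the way are shown, rounded to four significant digits, when written out — exactly one rounding goes into every reported figure; all derived quantities, which include glass mass, LOI, the yield, five oxide percentages, the totals, are rebuilt in full float precision, as they appear in the question or the answer, starting from the weights per 280.2 t of glass.
LOI of each material in turn:
  Magnesite: 6.234 × 0.5264 = 3.282 t
  Talc: 132.9 × 0.05020 = 6.672 t
  Zircon sand: 78.64 × 0.001000 = 0.07864 t
  Barium carbonate: 50.76 × 0.2270 = 11.52 t
  Alumina hydrate: 51.30 × 0.3519 = 18.05 t
Total LOI = 39.61 t
Glass = batch − LOI = 319.8 − 39.61 = 280.2 t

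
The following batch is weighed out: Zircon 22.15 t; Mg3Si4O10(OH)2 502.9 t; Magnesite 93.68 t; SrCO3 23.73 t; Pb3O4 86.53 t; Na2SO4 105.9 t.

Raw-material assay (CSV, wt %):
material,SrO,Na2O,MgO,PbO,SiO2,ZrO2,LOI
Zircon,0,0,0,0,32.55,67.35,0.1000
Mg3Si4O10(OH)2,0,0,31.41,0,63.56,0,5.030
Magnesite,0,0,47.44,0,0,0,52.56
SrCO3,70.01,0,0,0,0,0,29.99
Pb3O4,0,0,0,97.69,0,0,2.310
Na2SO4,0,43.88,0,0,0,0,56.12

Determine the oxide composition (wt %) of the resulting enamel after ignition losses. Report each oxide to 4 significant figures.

In-progress results are displayed, with 4-significant-digit rounding, across the worked steps; the working math runs at full precision in every operation; every reported value includes exactly one rounding. All derived quantities, which include totals, the six compositions, net glass mass, the yield, LOI, are carried at full precision, as they appear in the question or the answer, starting from the weights per 691.8 t of glass.
Oxide masses out of the charge:
  SrO: 23.73·0.7001 = 16.61 t
  Na2O: 105.9·0.4388 = 46.47 t
  MgO: 502.9·0.3141 + 93.68·0.4744 = 202.4 t
  PbO: 86.53·0.9769 = 84.53 t
  SiO2: 22.15·0.3255 + 502.9·0.6356 = 326.9 t
  ZrO2: 22.15·0.6735 = 14.92 t
LOI: 22.15·0.001000 + 502.9·0.05030 + 93.68·0.5256 + 23.73·0.2999 + 86.53·0.02310 + 105.9·0.5612 = 143.1 t
Net of LOI, the glass mass = 834.9 − 143.1 = 691.8 t (the oxide masses sum to this)
each wt % is 100 × oxide ÷ glass

Glass mass = 691.8 t (batch 834.9 − LOI 143.1).
Composition: SrO 2.402%, Na2O 6.717%, MgO 29.26%, PbO 12.22%, SiO2 47.25%, ZrO2 2.156%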